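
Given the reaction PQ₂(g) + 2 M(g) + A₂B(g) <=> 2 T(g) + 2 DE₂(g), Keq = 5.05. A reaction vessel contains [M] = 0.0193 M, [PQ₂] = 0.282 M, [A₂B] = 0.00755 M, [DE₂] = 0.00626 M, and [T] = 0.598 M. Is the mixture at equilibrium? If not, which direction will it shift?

Q = [T]²·[DE₂]² / ([PQ₂]·[M]²·[A₂B]) = (0.598)²·(0.00626)² / ((0.282)·(0.0193)²·(0.00755)) = 17.7
Q = 17.7 > Keq = 5.05: net reverse reaction.

no; Q > K, reaction proceeds in reverse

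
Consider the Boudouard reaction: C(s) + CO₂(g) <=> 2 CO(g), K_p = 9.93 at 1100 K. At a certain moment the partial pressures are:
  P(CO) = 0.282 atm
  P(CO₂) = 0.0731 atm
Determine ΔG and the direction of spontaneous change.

(C is a pure solid — omitted from Q_p.)
Q_p = P(CO)² / P(CO₂) = (0.282)² / (0.0731) = 1.09
ΔG = RT ln(Q_p/K_p) = (8.314 J mol⁻¹ K⁻¹)(1100 K) × ln(1.09/9.93)
   = (9.145 kJ/mol)(-2.209) = -20.2 kJ/mol
ΔG < 0, so the forward reaction is spontaneous (proceeds forward).

ΔG = -20.2 kJ/mol; the forward reaction is spontaneous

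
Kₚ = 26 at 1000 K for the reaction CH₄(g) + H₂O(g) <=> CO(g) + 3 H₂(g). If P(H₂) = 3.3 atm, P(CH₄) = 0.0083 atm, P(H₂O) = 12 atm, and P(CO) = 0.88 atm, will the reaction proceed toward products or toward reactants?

Qₚ = P(CO)·P(H₂)³ / (P(CH₄)·P(H₂O)) = (0.88)·(3.3)³ / ((0.0083)·(12)) = 320
Qₚ = 320 > Kₚ = 26, so the reverse reaction proceeds.

reverse (toward reactants)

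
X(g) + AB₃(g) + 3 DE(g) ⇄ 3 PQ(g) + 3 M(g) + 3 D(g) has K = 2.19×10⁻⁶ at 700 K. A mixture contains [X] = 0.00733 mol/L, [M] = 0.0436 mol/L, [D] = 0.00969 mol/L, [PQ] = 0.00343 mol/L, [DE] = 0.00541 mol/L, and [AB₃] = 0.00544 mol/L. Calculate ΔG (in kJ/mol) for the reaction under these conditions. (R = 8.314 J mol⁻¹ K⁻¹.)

Q = [PQ]³·[M]³·[D]³ / ([X]·[AB₃]·[DE]³) = (0.00343)³·(0.0436)³·(0.00969)³ / ((0.00733)·(0.00544)·(0.00541)³) = 4.82×10⁻⁷
ΔG = RT ln(Q/K) = (8.314 J mol⁻¹ K⁻¹)(700 K) × ln(4.82×10⁻⁷/2.19×10⁻⁶)
   = (5.820 kJ/mol)(-1.514) = -8.81 kJ/mol
ΔG < 0, so the forward reaction is spontaneous (proceeds forward).

ΔG = -8.81 kJ/mol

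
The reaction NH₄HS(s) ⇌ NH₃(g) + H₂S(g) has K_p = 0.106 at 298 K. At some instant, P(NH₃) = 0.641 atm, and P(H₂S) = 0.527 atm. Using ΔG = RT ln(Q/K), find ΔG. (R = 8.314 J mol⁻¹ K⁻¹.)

ΔG = 2.87 kJ/mol

(NH₄HS is a pure solid — omitted from Q_p.)
Q_p = P(NH₃)·P(H₂S) = (0.641)·(0.527) = 0.338
ΔG = RT ln(Q_p/K_p) = (8.314 J mol⁻¹ K⁻¹)(298 K) × ln(0.338/0.106)
   = (2.478 kJ/mol)(1.160) = 2.87 kJ/mol
ΔG > 0, so the forward reaction is non-spontaneous (proceeds in reverse).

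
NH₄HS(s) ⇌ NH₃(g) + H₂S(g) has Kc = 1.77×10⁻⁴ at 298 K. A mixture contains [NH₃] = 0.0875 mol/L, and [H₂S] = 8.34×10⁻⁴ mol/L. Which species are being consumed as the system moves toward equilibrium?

(NH₄HS is a pure solid — omitted from Qc.)
Qc = [NH₃]·[H₂S] = (0.0875)·(8.34×10⁻⁴) = 7.30×10⁻⁵
Qc = 7.30×10⁻⁵ < Kc = 1.77×10⁻⁴: net forward reaction.

NH₄HS (reactants)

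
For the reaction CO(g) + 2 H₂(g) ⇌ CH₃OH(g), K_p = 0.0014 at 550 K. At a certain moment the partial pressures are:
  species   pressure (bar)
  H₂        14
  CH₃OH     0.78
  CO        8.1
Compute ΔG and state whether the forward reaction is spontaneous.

Q_p = P(CH₃OH) / (P(CO)·P(H₂)²) = (0.78) / ((8.1)·(14)²) = 4.91×10⁻⁴
ΔG = RT ln(Q_p/K_p) = (8.314 J mol⁻¹ K⁻¹)(550 K) × ln(4.91×10⁻⁴/0.0014)
   = (4.573 kJ/mol)(-1.048) = -4.79 kJ/mol
ΔG < 0, so the forward reaction is spontaneous (proceeds forward).

ΔG = -4.79 kJ/mol; the forward reaction is spontaneous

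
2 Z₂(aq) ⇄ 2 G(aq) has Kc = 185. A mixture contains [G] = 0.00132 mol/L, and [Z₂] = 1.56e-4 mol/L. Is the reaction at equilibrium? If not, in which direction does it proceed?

Qc = [G]² / [Z₂]² = (0.00132)² / (1.56e-4)² = 71.6
Qc = 71.6 < Kc = 185, so the forward reaction proceeds.

forward (toward products)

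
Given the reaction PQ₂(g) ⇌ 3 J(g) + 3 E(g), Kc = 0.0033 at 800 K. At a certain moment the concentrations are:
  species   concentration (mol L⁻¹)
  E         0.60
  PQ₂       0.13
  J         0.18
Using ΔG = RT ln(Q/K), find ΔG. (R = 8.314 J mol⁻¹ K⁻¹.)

ΔG = 7.16 kJ/mol

Qc = [J]³·[E]³ / [PQ₂] = (0.18)³·(0.60)³ / (0.13) = 0.00969
ΔG = RT ln(Qc/Kc) = (8.314 J mol⁻¹ K⁻¹)(800 K) × ln(0.00969/0.0033)
   = (6.651 kJ/mol)(1.077) = 7.16 kJ/mol
ΔG > 0, so the forward reaction is non-spontaneous (proceeds in reverse).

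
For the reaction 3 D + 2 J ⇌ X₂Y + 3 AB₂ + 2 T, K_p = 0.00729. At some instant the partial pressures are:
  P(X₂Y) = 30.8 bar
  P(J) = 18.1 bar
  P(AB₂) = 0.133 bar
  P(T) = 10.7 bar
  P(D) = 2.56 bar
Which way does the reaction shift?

in the forward direction

Q_p = P(X₂Y)·P(AB₂)³·P(T)² / (P(D)³·P(J)²) = (30.8)·(0.133)³·(10.7)² / ((2.56)³·(18.1)²) = 0.00151
Q_p = 0.00151 < K_p = 0.00729, so the forward reaction proceeds.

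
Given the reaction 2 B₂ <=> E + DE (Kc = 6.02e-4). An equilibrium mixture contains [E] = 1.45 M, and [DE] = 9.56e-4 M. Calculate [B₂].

[B₂] = 1.52 M

At equilibrium, Kc = [E]·[DE] / [B₂]² = 6.02e-4.
(1.45)·(9.56e-4) / ([B₂])² = 6.02e-4
[B₂]² = 2.30 ⇒ [B₂] = 1.52 M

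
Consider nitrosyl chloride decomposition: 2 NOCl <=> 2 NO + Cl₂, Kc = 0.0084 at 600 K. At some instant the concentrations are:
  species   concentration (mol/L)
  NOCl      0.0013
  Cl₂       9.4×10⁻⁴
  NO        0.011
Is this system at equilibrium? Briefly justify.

Qc = [NO]²·[Cl₂] / [NOCl]² = (0.011)²·(9.4×10⁻⁴) / (0.0013)² = 0.067
Qc = 0.067 > Kc = 0.0084: net reverse reaction.

no; Q > K, reaction proceeds in reverse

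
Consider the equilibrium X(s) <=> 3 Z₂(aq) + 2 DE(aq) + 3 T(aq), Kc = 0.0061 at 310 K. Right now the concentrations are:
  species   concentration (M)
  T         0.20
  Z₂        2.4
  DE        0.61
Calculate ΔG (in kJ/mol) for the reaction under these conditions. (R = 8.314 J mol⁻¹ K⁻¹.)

(X is a pure solid — omitted from Qc.)
Qc = [Z₂]³·[DE]²·[T]³ = (2.4)³·(0.61)²·(0.20)³ = 0.0412
ΔG = RT ln(Qc/Kc) = (8.314 J mol⁻¹ K⁻¹)(310 K) × ln(0.0412/0.0061)
   = (2.577 kJ/mol)(1.910) = 4.92 kJ/mol
ΔG > 0, so the forward reaction is non-spontaneous (proceeds in reverse).

ΔG = 4.92 kJ/mol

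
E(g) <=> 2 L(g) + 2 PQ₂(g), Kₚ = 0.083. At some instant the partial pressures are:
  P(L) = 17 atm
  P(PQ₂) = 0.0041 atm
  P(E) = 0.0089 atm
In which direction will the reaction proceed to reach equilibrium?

in the reverse direction

Qₚ = P(L)²·P(PQ₂)² / P(E) = (17)²·(0.0041)² / (0.0089) = 0.55
Qₚ = 0.55 > Kₚ = 0.083, so the reverse reaction proceeds.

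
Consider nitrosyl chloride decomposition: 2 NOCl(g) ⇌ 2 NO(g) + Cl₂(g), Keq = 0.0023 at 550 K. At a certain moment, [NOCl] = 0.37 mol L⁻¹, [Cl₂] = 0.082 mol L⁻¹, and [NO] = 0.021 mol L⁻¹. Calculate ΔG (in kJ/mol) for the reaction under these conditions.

Q = [NO]²·[Cl₂] / [NOCl]² = (0.021)²·(0.082) / (0.37)² = 2.64×10⁻⁴
ΔG = RT ln(Q/Keq) = (8.314 J mol⁻¹ K⁻¹)(550 K) × ln(2.64×10⁻⁴/0.0023)
   = (4.573 kJ/mol)(-2.165) = -9.90 kJ/mol
ΔG < 0, so the forward reaction is spontaneous (proceeds forward).

ΔG = -9.90 kJ/mol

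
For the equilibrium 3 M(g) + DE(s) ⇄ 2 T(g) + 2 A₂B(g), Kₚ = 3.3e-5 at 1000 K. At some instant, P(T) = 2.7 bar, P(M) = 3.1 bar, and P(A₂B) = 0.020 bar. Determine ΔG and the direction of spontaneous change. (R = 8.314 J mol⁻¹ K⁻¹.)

(DE is a pure solid — omitted from Qₚ.)
Qₚ = P(T)²·P(A₂B)² / P(M)³ = (2.7)²·(0.020)² / (3.1)³ = 9.79e-5
ΔG = RT ln(Qₚ/Kₚ) = (8.314 J mol⁻¹ K⁻¹)(1000 K) × ln(9.79e-5/3.3e-5)
   = (8.314 kJ/mol)(1.087) = 9.04 kJ/mol
ΔG > 0, so the forward reaction is non-spontaneous (proceeds in reverse).

ΔG = 9.04 kJ/mol; the forward reaction is non-spontaneous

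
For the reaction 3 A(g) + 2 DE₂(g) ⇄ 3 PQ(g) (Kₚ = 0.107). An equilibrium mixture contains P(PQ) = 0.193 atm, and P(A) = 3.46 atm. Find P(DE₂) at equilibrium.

P(DE₂) = 0.0403 atm

At equilibrium, Kₚ = P(PQ)³ / (P(A)³·P(DE₂)²) = 0.107.
(0.193)³ / ((3.46)³·(P(DE₂))²) = 0.107
P(DE₂)² = 0.00162 ⇒ P(DE₂) = 0.0403 atm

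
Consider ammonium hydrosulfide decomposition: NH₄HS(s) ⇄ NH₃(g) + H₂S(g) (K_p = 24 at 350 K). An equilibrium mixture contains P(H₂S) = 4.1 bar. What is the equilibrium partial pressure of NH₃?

(NH₄HS is a pure solid — omitted from K_p.)
At equilibrium, K_p = P(NH₃)·P(H₂S) = 24.
(P(NH₃))·(4.1) = 24
P(NH₃) = 5.85 = 5.9 bar

P(NH₃) = 5.9 bar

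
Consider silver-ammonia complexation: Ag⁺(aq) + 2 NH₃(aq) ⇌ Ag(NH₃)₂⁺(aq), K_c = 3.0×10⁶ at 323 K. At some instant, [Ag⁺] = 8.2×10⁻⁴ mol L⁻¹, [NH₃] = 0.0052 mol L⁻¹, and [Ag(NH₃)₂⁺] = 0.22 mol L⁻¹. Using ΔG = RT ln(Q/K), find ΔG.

Q_c = [Ag(NH₃)₂⁺] / ([Ag⁺]·[NH₃]²) = (0.22) / ((8.2×10⁻⁴)·(0.0052)²) = 9.92×10⁶
ΔG = RT ln(Q_c/K_c) = (8.314 J mol⁻¹ K⁻¹)(323 K) × ln(9.92×10⁶/3.0×10⁶)
   = (2.685 kJ/mol)(1.196) = 3.21 kJ/mol
ΔG > 0, so the forward reaction is non-spontaneous (proceeds in reverse).

ΔG = 3.21 kJ/mol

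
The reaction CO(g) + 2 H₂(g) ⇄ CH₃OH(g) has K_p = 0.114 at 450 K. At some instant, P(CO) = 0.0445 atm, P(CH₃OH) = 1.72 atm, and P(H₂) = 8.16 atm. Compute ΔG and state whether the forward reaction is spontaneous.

Q_p = P(CH₃OH) / (P(CO)·P(H₂)²) = (1.72) / ((0.0445)·(8.16)²) = 0.580
ΔG = RT ln(Q_p/K_p) = (8.314 J mol⁻¹ K⁻¹)(450 K) × ln(0.580/0.114)
   = (3.741 kJ/mol)(1.627) = 6.09 kJ/mol
ΔG > 0, so the forward reaction is non-spontaneous (proceeds in reverse).

ΔG = 6.09 kJ/mol; the forward reaction is non-spontaneous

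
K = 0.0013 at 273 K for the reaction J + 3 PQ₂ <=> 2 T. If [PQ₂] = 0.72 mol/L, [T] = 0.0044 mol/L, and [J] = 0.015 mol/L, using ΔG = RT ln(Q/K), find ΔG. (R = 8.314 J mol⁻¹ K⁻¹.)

Q = [T]² / ([J]·[PQ₂]³) = (0.0044)² / ((0.015)·(0.72)³) = 0.00346
ΔG = RT ln(Q/K) = (8.314 J mol⁻¹ K⁻¹)(273 K) × ln(0.00346/0.0013)
   = (2.270 kJ/mol)(0.9789) = 2.22 kJ/mol
ΔG > 0, so the forward reaction is non-spontaneous (proceeds in reverse).

ΔG = 2.22 kJ/mol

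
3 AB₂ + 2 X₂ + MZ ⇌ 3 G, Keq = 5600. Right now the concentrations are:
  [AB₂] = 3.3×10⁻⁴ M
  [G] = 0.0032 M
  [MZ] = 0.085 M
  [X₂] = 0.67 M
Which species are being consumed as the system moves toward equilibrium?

Q = [G]³ / ([AB₂]³·[X₂]²·[MZ]) = (0.0032)³ / ((3.3×10⁻⁴)³·(0.67)²·(0.085)) = 24000
Q = 24000 > Keq = 5600: net reverse reaction.

G (products)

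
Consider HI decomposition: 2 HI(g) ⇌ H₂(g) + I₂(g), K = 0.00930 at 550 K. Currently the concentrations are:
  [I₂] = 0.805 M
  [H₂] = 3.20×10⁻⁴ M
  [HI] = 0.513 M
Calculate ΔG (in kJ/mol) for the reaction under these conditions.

ΔG = -10.3 kJ/mol

Q = [H₂]·[I₂] / [HI]² = (3.20×10⁻⁴)·(0.805) / (0.513)² = 9.79×10⁻⁴
ΔG = RT ln(Q/K) = (8.314 J mol⁻¹ K⁻¹)(550 K) × ln(9.79×10⁻⁴/0.00930)
   = (4.573 kJ/mol)(-2.251) = -10.3 kJ/mol
ΔG < 0, so the forward reaction is spontaneous (proceeds forward).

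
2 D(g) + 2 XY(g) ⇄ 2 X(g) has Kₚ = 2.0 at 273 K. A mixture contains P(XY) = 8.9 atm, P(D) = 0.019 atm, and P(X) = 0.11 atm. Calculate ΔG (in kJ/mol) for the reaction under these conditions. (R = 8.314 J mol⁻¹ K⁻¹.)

ΔG = -3.53 kJ/mol

Qₚ = P(X)² / (P(D)²·P(XY)²) = (0.11)² / ((0.019)²·(8.9)²) = 0.423
ΔG = RT ln(Qₚ/Kₚ) = (8.314 J mol⁻¹ K⁻¹)(273 K) × ln(0.423/2.0)
   = (2.270 kJ/mol)(-1.554) = -3.53 kJ/mol
ΔG < 0, so the forward reaction is spontaneous (proceeds forward).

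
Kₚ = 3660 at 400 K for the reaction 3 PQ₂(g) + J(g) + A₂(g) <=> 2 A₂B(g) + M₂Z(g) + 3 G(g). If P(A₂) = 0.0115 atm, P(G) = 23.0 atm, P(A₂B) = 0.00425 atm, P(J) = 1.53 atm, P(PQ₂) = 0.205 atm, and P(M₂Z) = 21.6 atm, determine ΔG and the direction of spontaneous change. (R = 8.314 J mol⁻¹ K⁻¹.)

Qₚ = P(A₂B)²·P(M₂Z)·P(G)³ / (P(PQ₂)³·P(J)·P(A₂)) = (0.00425)²·(21.6)·(23.0)³ / ((0.205)³·(1.53)·(0.0115)) = 31300
ΔG = RT ln(Qₚ/Kₚ) = (8.314 J mol⁻¹ K⁻¹)(400 K) × ln(31300/3660)
   = (3.326 kJ/mol)(2.146) = 7.14 kJ/mol
ΔG > 0, so the forward reaction is non-spontaneous (proceeds in reverse).

ΔG = 7.14 kJ/mol; the forward reaction is non-spontaneous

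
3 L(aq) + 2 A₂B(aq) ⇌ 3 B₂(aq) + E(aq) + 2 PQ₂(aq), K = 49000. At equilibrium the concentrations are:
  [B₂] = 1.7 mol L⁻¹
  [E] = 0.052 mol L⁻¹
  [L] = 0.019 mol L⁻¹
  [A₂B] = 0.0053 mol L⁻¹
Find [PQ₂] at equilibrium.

At equilibrium, K = [B₂]³·[E]·[PQ₂]² / ([L]³·[A₂B]²) = 49000.
(1.7)³·(0.052)·([PQ₂])² / ((0.019)³·(0.0053)²) = 49000
[PQ₂]² = 3.70×10⁻⁵ ⇒ [PQ₂] = 0.0061 mol L⁻¹

[PQ₂] = 0.0061 mol L⁻¹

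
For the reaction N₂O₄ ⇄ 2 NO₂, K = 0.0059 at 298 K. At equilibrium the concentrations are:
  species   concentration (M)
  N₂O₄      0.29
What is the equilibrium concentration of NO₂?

At equilibrium, K = [NO₂]² / [N₂O₄] = 0.0059.
([NO₂])² / (0.29) = 0.0059
[NO₂]² = 0.00171 ⇒ [NO₂] = 0.041 M

[NO₂] = 0.041 M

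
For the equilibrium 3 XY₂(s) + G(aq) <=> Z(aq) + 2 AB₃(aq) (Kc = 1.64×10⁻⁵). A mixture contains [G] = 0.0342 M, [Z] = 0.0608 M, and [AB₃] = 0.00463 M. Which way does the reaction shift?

reverse (toward reactants)

(XY₂ is a pure solid — omitted from Qc.)
Qc = [Z]·[AB₃]² / [G] = (0.0608)·(0.00463)² / (0.0342) = 3.81×10⁻⁵
Qc = 3.81×10⁻⁵ > Kc = 1.64×10⁻⁵, so the reverse reaction proceeds.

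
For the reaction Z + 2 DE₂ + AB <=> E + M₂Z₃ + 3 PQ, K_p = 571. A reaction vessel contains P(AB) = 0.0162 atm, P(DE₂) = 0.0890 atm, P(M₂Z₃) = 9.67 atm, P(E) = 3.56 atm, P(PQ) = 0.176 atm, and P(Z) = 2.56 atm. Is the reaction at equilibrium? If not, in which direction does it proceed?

no net change (already at equilibrium)

Q_p = P(E)·P(M₂Z₃)·P(PQ)³ / (P(Z)·P(DE₂)²·P(AB)) = (3.56)·(9.67)·(0.176)³ / ((2.56)·(0.0890)²·(0.0162)) = 571
Q_p = 571 = K_p, so the system is already at equilibrium.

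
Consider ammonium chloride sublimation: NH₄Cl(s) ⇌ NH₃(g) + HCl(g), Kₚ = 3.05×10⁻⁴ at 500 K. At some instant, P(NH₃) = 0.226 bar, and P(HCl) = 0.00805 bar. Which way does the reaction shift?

(NH₄Cl is a pure solid — omitted from Qₚ.)
Qₚ = P(NH₃)·P(HCl) = (0.226)·(0.00805) = 0.00182
Qₚ = 0.00182 > Kₚ = 3.05×10⁻⁴, so the reverse reaction proceeds.

reverse (toward reactants)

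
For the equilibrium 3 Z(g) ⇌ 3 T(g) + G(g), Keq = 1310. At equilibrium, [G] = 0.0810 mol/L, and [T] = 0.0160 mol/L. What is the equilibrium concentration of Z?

At equilibrium, Keq = [T]³·[G] / [Z]³ = 1310.
(0.0160)³·(0.0810) / ([Z])³ = 1310
[Z]³ = 2.53×10⁻¹⁰ ⇒ [Z] = 6.33×10⁻⁴ mol/L

[Z] = 6.33×10⁻⁴ mol/L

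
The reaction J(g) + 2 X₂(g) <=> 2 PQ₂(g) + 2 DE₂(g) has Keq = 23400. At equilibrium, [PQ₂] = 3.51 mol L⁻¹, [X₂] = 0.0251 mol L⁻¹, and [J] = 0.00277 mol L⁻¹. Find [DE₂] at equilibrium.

At equilibrium, Keq = [PQ₂]²·[DE₂]² / ([J]·[X₂]²) = 23400.
(3.51)²·([DE₂])² / ((0.00277)·(0.0251)²) = 23400
[DE₂]² = 0.00331 ⇒ [DE₂] = 0.0576 mol L⁻¹

[DE₂] = 0.0576 mol L⁻¹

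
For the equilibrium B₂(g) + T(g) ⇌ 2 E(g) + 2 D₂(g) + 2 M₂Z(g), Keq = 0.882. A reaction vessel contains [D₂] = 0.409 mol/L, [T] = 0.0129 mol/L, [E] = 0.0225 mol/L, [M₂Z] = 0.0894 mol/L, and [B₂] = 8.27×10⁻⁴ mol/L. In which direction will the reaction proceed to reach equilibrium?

forward (toward products)

Q = [E]²·[D₂]²·[M₂Z]² / ([B₂]·[T]) = (0.0225)²·(0.409)²·(0.0894)² / ((8.27×10⁻⁴)·(0.0129)) = 0.0634
Q = 0.0634 < Keq = 0.882, so the forward reaction proceeds.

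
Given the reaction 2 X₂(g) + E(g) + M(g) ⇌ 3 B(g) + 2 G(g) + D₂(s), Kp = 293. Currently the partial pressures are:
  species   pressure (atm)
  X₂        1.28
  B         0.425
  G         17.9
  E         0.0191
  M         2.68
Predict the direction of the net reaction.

(D₂ is a pure solid — omitted from Qp.)
Qp = P(B)³·P(G)² / (P(X₂)²·P(E)·P(M)) = (0.425)³·(17.9)² / ((1.28)²·(0.0191)·(2.68)) = 293
Qp = 293 = Kp, so the system is already at equilibrium.

at equilibrium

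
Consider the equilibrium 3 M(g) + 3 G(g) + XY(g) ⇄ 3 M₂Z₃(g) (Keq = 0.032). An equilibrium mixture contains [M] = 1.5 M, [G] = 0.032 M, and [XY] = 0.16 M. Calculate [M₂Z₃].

[M₂Z₃] = 0.0083 M

At equilibrium, Keq = [M₂Z₃]³ / ([M]³·[G]³·[XY]) = 0.032.
([M₂Z₃])³ / ((1.5)³·(0.032)³·(0.16)) = 0.032
[M₂Z₃]³ = 5.66×10⁻⁷ ⇒ [M₂Z₃] = 0.0083 M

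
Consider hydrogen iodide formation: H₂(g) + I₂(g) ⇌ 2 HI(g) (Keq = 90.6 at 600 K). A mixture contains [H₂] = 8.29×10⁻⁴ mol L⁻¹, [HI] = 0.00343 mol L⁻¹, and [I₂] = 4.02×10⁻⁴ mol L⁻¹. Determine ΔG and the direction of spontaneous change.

Q = [HI]² / ([H₂]·[I₂]) = (0.00343)² / ((8.29×10⁻⁴)·(4.02×10⁻⁴)) = 35.3
ΔG = RT ln(Q/Keq) = (8.314 J mol⁻¹ K⁻¹)(600 K) × ln(35.3/90.6)
   = (4.988 kJ/mol)(-0.9426) = -4.70 kJ/mol
ΔG < 0, so the forward reaction is spontaneous (proceeds forward).

ΔG = -4.70 kJ/mol; the forward reaction is spontaneous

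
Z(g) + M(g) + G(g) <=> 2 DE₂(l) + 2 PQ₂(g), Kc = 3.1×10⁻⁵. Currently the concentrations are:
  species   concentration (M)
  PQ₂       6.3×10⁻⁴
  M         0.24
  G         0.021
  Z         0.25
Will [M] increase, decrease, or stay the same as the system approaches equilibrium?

increase

(DE₂ is a pure liquid — omitted from Qc.)
Qc = [PQ₂]² / ([Z]·[M]·[G]) = (6.3×10⁻⁴)² / ((0.25)·(0.24)·(0.021)) = 3.1×10⁻⁴
Qc = 3.1×10⁻⁴ > Kc = 3.1×10⁻⁵: net reverse reaction.
M is a reactant, so it increases.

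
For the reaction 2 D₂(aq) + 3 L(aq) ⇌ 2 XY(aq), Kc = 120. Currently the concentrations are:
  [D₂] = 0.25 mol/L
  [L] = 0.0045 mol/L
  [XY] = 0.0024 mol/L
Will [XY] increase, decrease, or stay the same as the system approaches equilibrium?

Qc = [XY]² / ([D₂]²·[L]³) = (0.0024)² / ((0.25)²·(0.0045)³) = 1000
Qc = 1000 > Kc = 120: net reverse reaction.
XY is a product, so it decreases.

decrease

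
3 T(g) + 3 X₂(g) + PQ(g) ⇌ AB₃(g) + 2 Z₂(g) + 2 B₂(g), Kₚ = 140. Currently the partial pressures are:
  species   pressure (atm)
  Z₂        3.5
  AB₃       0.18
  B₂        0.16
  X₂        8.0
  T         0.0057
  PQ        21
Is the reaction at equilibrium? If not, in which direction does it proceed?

toward products

Qₚ = P(AB₃)·P(Z₂)²·P(B₂)² / (P(T)³·P(X₂)³·P(PQ)) = (0.18)·(3.5)²·(0.16)² / ((0.0057)³·(8.0)³·(21)) = 28
Qₚ = 28 < Kₚ = 140, so the forward reaction proceeds.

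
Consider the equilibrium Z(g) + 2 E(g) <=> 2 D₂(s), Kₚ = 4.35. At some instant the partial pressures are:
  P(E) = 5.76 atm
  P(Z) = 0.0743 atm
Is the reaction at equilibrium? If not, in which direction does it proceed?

in the forward direction

(D₂ is a pure solid — omitted from Qₚ.)
Qₚ = 1 / (P(Z)·P(E)²) = 1 / ((0.0743)·(5.76)²) = 0.406
Qₚ = 0.406 < Kₚ = 4.35, so the forward reaction proceeds.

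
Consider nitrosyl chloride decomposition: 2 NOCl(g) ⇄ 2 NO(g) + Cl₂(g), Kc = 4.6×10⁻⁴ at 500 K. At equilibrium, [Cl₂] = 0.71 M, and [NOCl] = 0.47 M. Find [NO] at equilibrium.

At equilibrium, Kc = [NO]²·[Cl₂] / [NOCl]² = 4.6×10⁻⁴.
([NO])²·(0.71) / (0.47)² = 4.6×10⁻⁴
[NO]² = 1.43×10⁻⁴ ⇒ [NO] = 0.012 M

[NO] = 0.012 M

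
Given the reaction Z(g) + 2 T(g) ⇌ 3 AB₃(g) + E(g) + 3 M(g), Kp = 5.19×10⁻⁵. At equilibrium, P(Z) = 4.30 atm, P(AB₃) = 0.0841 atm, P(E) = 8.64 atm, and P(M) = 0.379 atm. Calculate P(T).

At equilibrium, Kp = P(AB₃)³·P(E)·P(M)³ / (P(Z)·P(T)²) = 5.19×10⁻⁵.
(0.0841)³·(8.64)·(0.379)³ / ((4.30)·(P(T))²) = 5.19×10⁻⁵
P(T)² = 1.25 ⇒ P(T) = 1.12 atm

P(T) = 1.12 atm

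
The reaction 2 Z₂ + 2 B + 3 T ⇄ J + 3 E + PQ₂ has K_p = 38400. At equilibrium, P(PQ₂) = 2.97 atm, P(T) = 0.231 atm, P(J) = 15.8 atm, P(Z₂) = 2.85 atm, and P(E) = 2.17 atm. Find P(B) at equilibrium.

At equilibrium, K_p = P(J)·P(E)³·P(PQ₂) / (P(Z₂)²·P(B)²·P(T)³) = 38400.
(15.8)·(2.17)³·(2.97) / ((2.85)²·(P(B))²·(0.231)³) = 38400
P(B)² = 0.125 ⇒ P(B) = 0.353 atm

P(B) = 0.353 atm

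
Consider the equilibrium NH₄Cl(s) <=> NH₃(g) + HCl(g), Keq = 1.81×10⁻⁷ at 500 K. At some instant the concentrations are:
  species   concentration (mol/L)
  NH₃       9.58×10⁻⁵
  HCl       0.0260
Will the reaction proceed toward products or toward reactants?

to the left

(NH₄Cl is a pure solid — omitted from Q.)
Q = [NH₃]·[HCl] = (9.58×10⁻⁵)·(0.0260) = 2.49×10⁻⁶
Q = 2.49×10⁻⁶ > Keq = 1.81×10⁻⁷, so the reverse reaction proceeds.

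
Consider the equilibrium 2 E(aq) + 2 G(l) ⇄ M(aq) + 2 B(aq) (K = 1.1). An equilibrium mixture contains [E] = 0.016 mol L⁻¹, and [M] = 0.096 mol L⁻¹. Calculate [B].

[B] = 0.054 mol L⁻¹

(G is a pure liquid — omitted from K.)
At equilibrium, K = [M]·[B]² / [E]² = 1.1.
(0.096)·([B])² / (0.016)² = 1.1
[B]² = 0.00293 ⇒ [B] = 0.054 mol L⁻¹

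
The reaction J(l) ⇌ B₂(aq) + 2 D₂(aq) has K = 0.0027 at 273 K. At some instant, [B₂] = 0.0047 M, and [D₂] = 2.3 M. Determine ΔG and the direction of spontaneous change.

(J is a pure liquid — omitted from Q.)
Q = [B₂]·[D₂]² = (0.0047)·(2.3)² = 0.0249
ΔG = RT ln(Q/K) = (8.314 J mol⁻¹ K⁻¹)(273 K) × ln(0.0249/0.0027)
   = (2.270 kJ/mol)(2.222) = 5.04 kJ/mol
ΔG > 0, so the forward reaction is non-spontaneous (proceeds in reverse).

ΔG = 5.04 kJ/mol; the forward reaction is non-spontaneous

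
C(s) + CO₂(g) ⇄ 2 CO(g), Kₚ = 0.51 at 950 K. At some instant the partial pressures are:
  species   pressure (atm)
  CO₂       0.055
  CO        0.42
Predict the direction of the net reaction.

in the reverse direction

(C is a pure solid — omitted from Qₚ.)
Qₚ = P(CO)² / P(CO₂) = (0.42)² / (0.055) = 3.2
Qₚ = 3.2 > Kₚ = 0.51, so the reverse reaction proceeds.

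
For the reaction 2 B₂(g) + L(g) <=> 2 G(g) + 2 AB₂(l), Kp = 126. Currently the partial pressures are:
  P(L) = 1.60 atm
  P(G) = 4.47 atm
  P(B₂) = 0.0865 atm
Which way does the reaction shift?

(AB₂ is a pure liquid — omitted from Qp.)
Qp = P(G)² / (P(B₂)²·P(L)) = (4.47)² / ((0.0865)²·(1.60)) = 1670
Qp = 1670 > Kp = 126, so the reverse reaction proceeds.

toward reactants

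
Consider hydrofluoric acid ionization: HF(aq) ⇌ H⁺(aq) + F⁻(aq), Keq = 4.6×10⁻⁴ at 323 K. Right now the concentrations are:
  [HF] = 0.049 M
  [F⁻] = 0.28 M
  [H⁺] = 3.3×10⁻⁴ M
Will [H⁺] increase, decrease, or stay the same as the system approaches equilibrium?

decrease

Q = [H⁺]·[F⁻] / [HF] = (3.3×10⁻⁴)·(0.28) / (0.049) = 0.0019
Q = 0.0019 > Keq = 4.6×10⁻⁴: net reverse reaction.
H⁺ is a product, so it decreases.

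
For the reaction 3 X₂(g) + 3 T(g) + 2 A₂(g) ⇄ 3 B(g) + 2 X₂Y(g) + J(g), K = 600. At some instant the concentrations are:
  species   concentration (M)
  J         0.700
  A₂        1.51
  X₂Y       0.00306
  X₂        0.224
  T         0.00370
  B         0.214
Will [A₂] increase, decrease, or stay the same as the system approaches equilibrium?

decrease

Q = [B]³·[X₂Y]²·[J] / ([X₂]³·[T]³·[A₂]²) = (0.214)³·(0.00306)²·(0.700) / ((0.224)³·(0.00370)³·(1.51)²) = 49.5
Q = 49.5 < K = 600: net forward reaction.
A₂ is a reactant, so it decreases.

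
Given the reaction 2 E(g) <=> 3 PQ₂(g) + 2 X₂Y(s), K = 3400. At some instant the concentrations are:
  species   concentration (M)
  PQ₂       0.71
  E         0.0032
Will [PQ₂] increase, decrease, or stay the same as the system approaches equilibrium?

(X₂Y is a pure solid — omitted from Q.)
Q = [PQ₂]³ / [E]² = (0.71)³ / (0.0032)² = 35000
Q = 35000 > K = 3400: net reverse reaction.
PQ₂ is a product, so it decreases.

decrease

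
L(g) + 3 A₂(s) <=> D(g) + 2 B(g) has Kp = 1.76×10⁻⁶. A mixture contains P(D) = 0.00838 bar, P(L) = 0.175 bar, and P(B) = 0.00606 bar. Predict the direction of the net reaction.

(A₂ is a pure solid — omitted from Qp.)
Qp = P(D)·P(B)² / P(L) = (0.00838)·(0.00606)² / (0.175) = 1.76×10⁻⁶
Qp = 1.76×10⁻⁶ = Kp, so the system is already at equilibrium.

neither direction; the system is at equilibrium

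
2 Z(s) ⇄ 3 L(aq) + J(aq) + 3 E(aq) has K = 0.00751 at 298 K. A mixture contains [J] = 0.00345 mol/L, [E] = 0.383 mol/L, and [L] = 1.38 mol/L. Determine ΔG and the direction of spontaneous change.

(Z is a pure solid — omitted from Q.)
Q = [L]³·[J]·[E]³ = (1.38)³·(0.00345)·(0.383)³ = 5.09×10⁻⁴
ΔG = RT ln(Q/K) = (8.314 J mol⁻¹ K⁻¹)(298 K) × ln(5.09×10⁻⁴/0.00751)
   = (2.478 kJ/mol)(-2.692) = -6.67 kJ/mol
ΔG < 0, so the forward reaction is spontaneous (proceeds forward).

ΔG = -6.67 kJ/mol; the forward reaction is spontaneous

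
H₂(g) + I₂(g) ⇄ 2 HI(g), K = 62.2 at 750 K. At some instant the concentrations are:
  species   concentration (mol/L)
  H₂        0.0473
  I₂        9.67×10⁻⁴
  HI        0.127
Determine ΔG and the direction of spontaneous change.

Q = [HI]² / ([H₂]·[I₂]) = (0.127)² / ((0.0473)·(9.67×10⁻⁴)) = 353
ΔG = RT ln(Q/K) = (8.314 J mol⁻¹ K⁻¹)(750 K) × ln(353/62.2)
   = (6.236 kJ/mol)(1.736) = 10.8 kJ/mol
ΔG > 0, so the forward reaction is non-spontaneous (proceeds in reverse).

ΔG = 10.8 kJ/mol; the forward reaction is non-spontaneous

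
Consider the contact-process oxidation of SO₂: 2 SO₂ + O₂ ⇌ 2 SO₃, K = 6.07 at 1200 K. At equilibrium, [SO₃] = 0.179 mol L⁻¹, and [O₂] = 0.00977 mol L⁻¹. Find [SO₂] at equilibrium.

At equilibrium, K = [SO₃]² / ([SO₂]²·[O₂]) = 6.07.
(0.179)² / (([SO₂])²·(0.00977)) = 6.07
[SO₂]² = 0.540 ⇒ [SO₂] = 0.735 mol L⁻¹

[SO₂] = 0.735 mol L⁻¹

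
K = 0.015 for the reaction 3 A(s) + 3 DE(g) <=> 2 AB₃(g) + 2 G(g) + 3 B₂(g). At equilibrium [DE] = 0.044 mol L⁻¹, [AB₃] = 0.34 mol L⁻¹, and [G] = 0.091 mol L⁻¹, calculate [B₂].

[B₂] = 0.11 mol L⁻¹

(A is a pure solid — omitted from K.)
At equilibrium, K = [AB₃]²·[G]²·[B₂]³ / [DE]³ = 0.015.
(0.34)²·(0.091)²·([B₂])³ / (0.044)³ = 0.015
[B₂]³ = 0.00133 ⇒ [B₂] = 0.11 mol L⁻¹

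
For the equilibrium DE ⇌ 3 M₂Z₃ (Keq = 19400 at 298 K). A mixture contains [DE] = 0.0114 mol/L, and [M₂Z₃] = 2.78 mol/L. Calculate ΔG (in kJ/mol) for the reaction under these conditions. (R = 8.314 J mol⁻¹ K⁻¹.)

ΔG = -5.78 kJ/mol

Q = [M₂Z₃]³ / [DE] = (2.78)³ / (0.0114) = 1880
ΔG = RT ln(Q/Keq) = (8.314 J mol⁻¹ K⁻¹)(298 K) × ln(1880/19400)
   = (2.478 kJ/mol)(-2.334) = -5.78 kJ/mol
ΔG < 0, so the forward reaction is spontaneous (proceeds forward).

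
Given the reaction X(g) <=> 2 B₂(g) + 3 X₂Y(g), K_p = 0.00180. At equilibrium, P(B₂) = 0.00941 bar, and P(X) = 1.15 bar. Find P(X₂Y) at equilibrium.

P(X₂Y) = 2.86 bar

At equilibrium, K_p = P(B₂)²·P(X₂Y)³ / P(X) = 0.00180.
(0.00941)²·(P(X₂Y))³ / (1.15) = 0.00180
P(X₂Y)³ = 23.4 ⇒ P(X₂Y) = 2.86 bar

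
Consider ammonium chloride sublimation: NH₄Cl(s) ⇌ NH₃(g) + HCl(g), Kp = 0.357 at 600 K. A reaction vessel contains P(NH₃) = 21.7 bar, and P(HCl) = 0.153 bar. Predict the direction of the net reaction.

(NH₄Cl is a pure solid — omitted from Qp.)
Qp = P(NH₃)·P(HCl) = (21.7)·(0.153) = 3.32
Qp = 3.32 > Kp = 0.357, so the reverse reaction proceeds.

in the reverse direction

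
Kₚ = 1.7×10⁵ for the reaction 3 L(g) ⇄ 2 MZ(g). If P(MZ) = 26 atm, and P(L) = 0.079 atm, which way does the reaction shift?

toward reactants

Qₚ = P(MZ)² / P(L)³ = (26)² / (0.079)³ = 1.4×10⁶
Qₚ = 1.4×10⁶ > Kₚ = 1.7×10⁵, so the reverse reaction proceeds.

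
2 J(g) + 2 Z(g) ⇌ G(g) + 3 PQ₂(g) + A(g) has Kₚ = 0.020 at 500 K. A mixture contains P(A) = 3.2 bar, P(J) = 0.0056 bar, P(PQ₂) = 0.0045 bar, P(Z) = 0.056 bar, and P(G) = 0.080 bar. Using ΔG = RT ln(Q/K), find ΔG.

ΔG = 10.3 kJ/mol

Qₚ = P(G)·P(PQ₂)³·P(A) / (P(J)²·P(Z)²) = (0.080)·(0.0045)³·(3.2) / ((0.0056)²·(0.056)²) = 0.237
ΔG = RT ln(Qₚ/Kₚ) = (8.314 J mol⁻¹ K⁻¹)(500 K) × ln(0.237/0.020)
   = (4.157 kJ/mol)(2.472) = 10.3 kJ/mol
ΔG > 0, so the forward reaction is non-spontaneous (proceeds in reverse).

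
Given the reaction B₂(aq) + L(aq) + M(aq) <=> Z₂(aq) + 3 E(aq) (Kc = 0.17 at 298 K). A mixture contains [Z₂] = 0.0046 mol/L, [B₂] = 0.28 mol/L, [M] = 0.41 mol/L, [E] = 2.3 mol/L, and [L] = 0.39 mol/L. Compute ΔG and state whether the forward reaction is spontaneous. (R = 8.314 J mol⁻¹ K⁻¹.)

ΔG = 4.94 kJ/mol; the forward reaction is non-spontaneous

Qc = [Z₂]·[E]³ / ([B₂]·[L]·[M]) = (0.0046)·(2.3)³ / ((0.28)·(0.39)·(0.41)) = 1.25
ΔG = RT ln(Qc/Kc) = (8.314 J mol⁻¹ K⁻¹)(298 K) × ln(1.25/0.17)
   = (2.478 kJ/mol)(1.995) = 4.94 kJ/mol
ΔG > 0, so the forward reaction is non-spontaneous (proceeds in reverse).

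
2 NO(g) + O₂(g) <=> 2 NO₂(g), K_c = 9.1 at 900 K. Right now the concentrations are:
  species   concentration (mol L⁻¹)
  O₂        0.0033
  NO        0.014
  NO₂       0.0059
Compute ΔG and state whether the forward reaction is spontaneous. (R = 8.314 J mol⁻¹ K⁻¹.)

ΔG = 13.3 kJ/mol; the forward reaction is non-spontaneous

Q_c = [NO₂]² / ([NO]²·[O₂]) = (0.0059)² / ((0.014)²·(0.0033)) = 53.8
ΔG = RT ln(Q_c/K_c) = (8.314 J mol⁻¹ K⁻¹)(900 K) × ln(53.8/9.1)
   = (7.483 kJ/mol)(1.777) = 13.3 kJ/mol
ΔG > 0, so the forward reaction is non-spontaneous (proceeds in reverse).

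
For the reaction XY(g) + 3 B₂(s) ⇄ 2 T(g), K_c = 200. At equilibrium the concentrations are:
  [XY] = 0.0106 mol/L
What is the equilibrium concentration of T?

[T] = 1.46 mol/L

(B₂ is a pure solid — omitted from K_c.)
At equilibrium, K_c = [T]² / [XY] = 200.
([T])² / (0.0106) = 200
[T]² = 2.12 ⇒ [T] = 1.46 mol/L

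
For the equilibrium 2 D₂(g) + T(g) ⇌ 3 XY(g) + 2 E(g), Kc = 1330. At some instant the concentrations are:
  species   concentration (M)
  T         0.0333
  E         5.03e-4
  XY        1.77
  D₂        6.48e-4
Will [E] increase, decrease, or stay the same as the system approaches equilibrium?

Qc = [XY]³·[E]² / ([D₂]²·[T]) = (1.77)³·(5.03e-4)² / ((6.48e-4)²·(0.0333)) = 100
Qc = 100 < Kc = 1330: net forward reaction.
E is a product, so it increases.

increase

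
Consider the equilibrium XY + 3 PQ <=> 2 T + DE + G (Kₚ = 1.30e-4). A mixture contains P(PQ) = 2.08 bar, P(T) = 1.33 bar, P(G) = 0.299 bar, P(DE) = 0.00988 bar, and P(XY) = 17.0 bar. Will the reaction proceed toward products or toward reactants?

Qₚ = P(T)²·P(DE)·P(G) / (P(XY)·P(PQ)³) = (1.33)²·(0.00988)·(0.299) / ((17.0)·(2.08)³) = 3.42e-5
Qₚ = 3.42e-5 < Kₚ = 1.30e-4, so the forward reaction proceeds.

in the forward direction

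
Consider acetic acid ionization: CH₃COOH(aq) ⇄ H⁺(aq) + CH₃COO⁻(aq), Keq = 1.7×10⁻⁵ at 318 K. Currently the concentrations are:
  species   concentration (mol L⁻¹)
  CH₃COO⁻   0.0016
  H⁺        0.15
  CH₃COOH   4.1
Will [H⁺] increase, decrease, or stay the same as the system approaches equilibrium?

decrease

Q = [H⁺]·[CH₃COO⁻] / [CH₃COOH] = (0.15)·(0.0016) / (4.1) = 5.9×10⁻⁵
Q = 5.9×10⁻⁵ > Keq = 1.7×10⁻⁵: net reverse reaction.
H⁺ is a product, so it decreases.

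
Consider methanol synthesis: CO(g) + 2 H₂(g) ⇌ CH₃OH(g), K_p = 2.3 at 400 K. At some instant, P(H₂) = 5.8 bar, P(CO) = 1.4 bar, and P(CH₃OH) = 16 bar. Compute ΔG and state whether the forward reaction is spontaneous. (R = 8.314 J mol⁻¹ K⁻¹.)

Q_p = P(CH₃OH) / (P(CO)·P(H₂)²) = (16) / ((1.4)·(5.8)²) = 0.340
ΔG = RT ln(Q_p/K_p) = (8.314 J mol⁻¹ K⁻¹)(400 K) × ln(0.340/2.3)
   = (3.326 kJ/mol)(-1.912) = -6.36 kJ/mol
ΔG < 0, so the forward reaction is spontaneous (proceeds forward).

ΔG = -6.36 kJ/mol; the forward reaction is spontaneous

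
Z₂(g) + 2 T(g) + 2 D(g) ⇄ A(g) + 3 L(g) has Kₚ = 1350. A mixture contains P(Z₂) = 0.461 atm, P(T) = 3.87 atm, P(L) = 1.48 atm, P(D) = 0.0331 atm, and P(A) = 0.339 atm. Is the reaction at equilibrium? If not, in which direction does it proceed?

Qₚ = P(A)·P(L)³ / (P(Z₂)·P(T)²·P(D)²) = (0.339)·(1.48)³ / ((0.461)·(3.87)²·(0.0331)²) = 145
Qₚ = 145 < Kₚ = 1350, so the forward reaction proceeds.

forward (toward products)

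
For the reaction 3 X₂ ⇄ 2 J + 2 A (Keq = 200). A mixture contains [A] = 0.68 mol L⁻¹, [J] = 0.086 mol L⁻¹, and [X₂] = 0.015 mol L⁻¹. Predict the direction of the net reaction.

Q = [J]²·[A]² / [X₂]³ = (0.086)²·(0.68)² / (0.015)³ = 1000
Q = 1000 > Keq = 200, so the reverse reaction proceeds.

to the left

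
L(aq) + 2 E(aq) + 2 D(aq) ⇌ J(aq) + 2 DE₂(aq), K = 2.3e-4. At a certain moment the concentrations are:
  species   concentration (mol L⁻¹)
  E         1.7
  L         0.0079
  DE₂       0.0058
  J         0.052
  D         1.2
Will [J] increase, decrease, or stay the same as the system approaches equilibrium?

Q = [J]·[DE₂]² / ([L]·[E]²·[D]²) = (0.052)·(0.0058)² / ((0.0079)·(1.7)²·(1.2)²) = 5.3e-5
Q = 5.3e-5 < K = 2.3e-4: net forward reaction.
J is a product, so it increases.

increase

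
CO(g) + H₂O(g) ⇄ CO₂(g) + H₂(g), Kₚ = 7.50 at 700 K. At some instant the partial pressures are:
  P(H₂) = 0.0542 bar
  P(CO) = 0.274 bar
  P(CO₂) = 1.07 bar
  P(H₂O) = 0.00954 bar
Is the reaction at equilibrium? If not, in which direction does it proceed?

to the left

Qₚ = P(CO₂)·P(H₂) / (P(CO)·P(H₂O)) = (1.07)·(0.0542) / ((0.274)·(0.00954)) = 22.2
Qₚ = 22.2 > Kₚ = 7.50, so the reverse reaction proceeds.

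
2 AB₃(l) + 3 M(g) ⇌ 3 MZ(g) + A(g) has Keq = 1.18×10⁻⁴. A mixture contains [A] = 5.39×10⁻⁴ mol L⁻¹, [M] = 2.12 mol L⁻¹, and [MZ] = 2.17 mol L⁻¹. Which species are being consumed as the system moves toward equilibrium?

(AB₃ is a pure liquid — omitted from Q.)
Q = [MZ]³·[A] / [M]³ = (2.17)³·(5.39×10⁻⁴) / (2.12)³ = 5.78×10⁻⁴
Q = 5.78×10⁻⁴ > Keq = 1.18×10⁻⁴: net reverse reaction.

MZ, A (products)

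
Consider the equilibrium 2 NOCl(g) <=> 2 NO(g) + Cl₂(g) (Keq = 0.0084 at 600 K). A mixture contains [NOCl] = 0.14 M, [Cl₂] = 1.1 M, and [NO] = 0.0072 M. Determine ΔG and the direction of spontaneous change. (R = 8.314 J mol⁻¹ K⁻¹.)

ΔG = -5.29 kJ/mol; the forward reaction is spontaneous

Q = [NO]²·[Cl₂] / [NOCl]² = (0.0072)²·(1.1) / (0.14)² = 0.00291
ΔG = RT ln(Q/Keq) = (8.314 J mol⁻¹ K⁻¹)(600 K) × ln(0.00291/0.0084)
   = (4.988 kJ/mol)(-1.060) = -5.29 kJ/mol
ΔG < 0, so the forward reaction is spontaneous (proceeds forward).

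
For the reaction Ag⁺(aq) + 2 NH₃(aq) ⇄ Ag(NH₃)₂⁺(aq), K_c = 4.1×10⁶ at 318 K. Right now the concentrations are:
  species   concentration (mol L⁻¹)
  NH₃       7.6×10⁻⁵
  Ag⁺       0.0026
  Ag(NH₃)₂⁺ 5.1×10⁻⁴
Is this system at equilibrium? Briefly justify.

no; Q > K, reaction proceeds in reverse

Q_c = [Ag(NH₃)₂⁺] / ([Ag⁺]·[NH₃]²) = (5.1×10⁻⁴) / ((0.0026)·(7.6×10⁻⁵)²) = 3.4×10⁷
Q_c = 3.4×10⁷ > K_c = 4.1×10⁶: net reverse reaction.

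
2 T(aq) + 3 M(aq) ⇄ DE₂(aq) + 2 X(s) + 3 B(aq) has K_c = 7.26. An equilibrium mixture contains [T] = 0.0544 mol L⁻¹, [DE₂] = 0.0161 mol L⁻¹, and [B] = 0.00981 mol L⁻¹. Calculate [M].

[M] = 0.00891 mol L⁻¹

(X is a pure solid — omitted from K_c.)
At equilibrium, K_c = [DE₂]·[B]³ / ([T]²·[M]³) = 7.26.
(0.0161)·(0.00981)³ / ((0.0544)²·([M])³) = 7.26
[M]³ = 7.07e-7 ⇒ [M] = 0.00891 mol L⁻¹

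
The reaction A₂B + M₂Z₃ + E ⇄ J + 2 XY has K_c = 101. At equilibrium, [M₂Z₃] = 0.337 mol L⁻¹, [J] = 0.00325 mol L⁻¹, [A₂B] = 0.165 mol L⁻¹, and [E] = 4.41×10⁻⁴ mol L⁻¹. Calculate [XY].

[XY] = 0.873 mol L⁻¹

At equilibrium, K_c = [J]·[XY]² / ([A₂B]·[M₂Z₃]·[E]) = 101.
(0.00325)·([XY])² / ((0.165)·(0.337)·(4.41×10⁻⁴)) = 101
[XY]² = 0.762 ⇒ [XY] = 0.873 mol L⁻¹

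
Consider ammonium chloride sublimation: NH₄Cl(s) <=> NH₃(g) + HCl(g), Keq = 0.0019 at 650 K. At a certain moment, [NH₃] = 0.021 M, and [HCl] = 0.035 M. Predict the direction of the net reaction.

in the forward direction

(NH₄Cl is a pure solid — omitted from Q.)
Q = [NH₃]·[HCl] = (0.021)·(0.035) = 7.4e-4
Q = 7.4e-4 < Keq = 0.0019, so the forward reaction proceeds.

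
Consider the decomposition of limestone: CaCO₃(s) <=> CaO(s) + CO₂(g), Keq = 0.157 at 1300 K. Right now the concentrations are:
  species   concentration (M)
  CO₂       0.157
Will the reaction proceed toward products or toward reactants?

(CaCO₃, CaO are pure solids — omitted from Q.)
Q = [CO₂] = 0.157
Q = 0.157 = Keq, so the system is already at equilibrium.

no net change (already at equilibrium)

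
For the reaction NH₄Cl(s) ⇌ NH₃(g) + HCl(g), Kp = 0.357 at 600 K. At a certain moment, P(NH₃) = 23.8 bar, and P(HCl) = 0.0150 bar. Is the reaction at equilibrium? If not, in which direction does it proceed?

(NH₄Cl is a pure solid — omitted from Qp.)
Qp = P(NH₃)·P(HCl) = (23.8)·(0.0150) = 0.357
Qp = 0.357 = Kp, so the system is already at equilibrium.

neither direction; the system is at equilibrium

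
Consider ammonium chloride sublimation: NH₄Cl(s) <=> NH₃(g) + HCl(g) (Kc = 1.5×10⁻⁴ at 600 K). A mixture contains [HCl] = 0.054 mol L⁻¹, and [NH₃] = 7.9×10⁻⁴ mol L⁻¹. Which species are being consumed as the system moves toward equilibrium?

NH₄Cl (reactants)

(NH₄Cl is a pure solid — omitted from Qc.)
Qc = [NH₃]·[HCl] = (7.9×10⁻⁴)·(0.054) = 4.3×10⁻⁵
Qc = 4.3×10⁻⁵ < Kc = 1.5×10⁻⁴: net forward reaction.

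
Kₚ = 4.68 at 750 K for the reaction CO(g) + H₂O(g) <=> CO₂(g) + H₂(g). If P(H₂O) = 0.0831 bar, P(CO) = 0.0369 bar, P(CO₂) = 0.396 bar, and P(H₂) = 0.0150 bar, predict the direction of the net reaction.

Qₚ = P(CO₂)·P(H₂) / (P(CO)·P(H₂O)) = (0.396)·(0.0150) / ((0.0369)·(0.0831)) = 1.94
Qₚ = 1.94 < Kₚ = 4.68, so the forward reaction proceeds.

forward (toward products)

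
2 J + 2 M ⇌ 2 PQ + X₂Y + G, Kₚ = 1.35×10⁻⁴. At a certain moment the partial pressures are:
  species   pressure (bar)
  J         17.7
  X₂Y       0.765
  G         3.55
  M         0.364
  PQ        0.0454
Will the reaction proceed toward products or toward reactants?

neither direction; the system is at equilibrium

Qₚ = P(PQ)²·P(X₂Y)·P(G) / (P(J)²·P(M)²) = (0.0454)²·(0.765)·(3.55) / ((17.7)²·(0.364)²) = 1.35×10⁻⁴
Qₚ = 1.35×10⁻⁴ = Kₚ, so the system is already at equilibrium.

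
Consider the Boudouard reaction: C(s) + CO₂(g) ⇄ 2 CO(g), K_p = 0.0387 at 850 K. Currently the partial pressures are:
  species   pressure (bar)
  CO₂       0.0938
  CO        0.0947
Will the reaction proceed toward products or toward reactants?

(C is a pure solid — omitted from Q_p.)
Q_p = P(CO)² / P(CO₂) = (0.0947)² / (0.0938) = 0.0956
Q_p = 0.0956 > K_p = 0.0387, so the reverse reaction proceeds.

to the left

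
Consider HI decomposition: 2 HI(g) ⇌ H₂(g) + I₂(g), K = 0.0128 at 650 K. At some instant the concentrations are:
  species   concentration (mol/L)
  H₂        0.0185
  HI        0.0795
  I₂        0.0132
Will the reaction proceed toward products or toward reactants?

Q = [H₂]·[I₂] / [HI]² = (0.0185)·(0.0132) / (0.0795)² = 0.0386
Q = 0.0386 > K = 0.0128, so the reverse reaction proceeds.

reverse (toward reactants)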